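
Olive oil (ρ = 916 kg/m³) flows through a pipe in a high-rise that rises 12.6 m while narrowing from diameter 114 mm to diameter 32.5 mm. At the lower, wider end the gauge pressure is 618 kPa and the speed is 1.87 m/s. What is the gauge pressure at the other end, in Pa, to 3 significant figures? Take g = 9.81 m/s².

P₂ ≈ 264000 Pa

By continuity, v₂ = v₁·A₁/A₂ = 1.87·(102/8.30) = 23.0 m/s.
Bernoulli: P₁ + ½ρv₁² + ρg h₁ = P₂ + ½ρv₂² + ρg h₂, so P₂ = P₁ + ½ρ(v₁² − v₂²) − ρg(h₂ − h₁).
P₂ = 618000 + ½·916·(1.87² − 23.0²) − 916·9.81·(+12.6) = 618000 + (-241000) − (113000) = 264000 Pa.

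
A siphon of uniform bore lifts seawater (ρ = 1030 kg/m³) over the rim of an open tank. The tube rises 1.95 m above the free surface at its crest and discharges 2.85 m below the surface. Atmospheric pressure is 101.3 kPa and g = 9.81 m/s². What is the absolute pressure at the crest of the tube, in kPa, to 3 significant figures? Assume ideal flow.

From the surface to the outlet (both open to atmosphere, surface at rest): v = √(2g·h_out) = √(2·9.81·2.85) = 7.48 m/s.
Continuity keeps v the same throughout the tube; from surface to crest, P_atm + 0 = P_top + ½ρv² + ρg·h_top.
P_top = 101300 − ½·1030·7.48² − 1030·9.81·1.95 = 52800 Pa.

52.8 kPa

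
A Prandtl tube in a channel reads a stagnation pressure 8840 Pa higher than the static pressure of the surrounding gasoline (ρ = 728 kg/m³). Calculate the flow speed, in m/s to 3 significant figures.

The dynamic pressure equals the rise in static pressure at the stagnation point: ΔP = ½ρv².
v = √(2ΔP/ρ) = √(2·8840/728) = 4.93 m/s.

v ≈ 4.93 m/s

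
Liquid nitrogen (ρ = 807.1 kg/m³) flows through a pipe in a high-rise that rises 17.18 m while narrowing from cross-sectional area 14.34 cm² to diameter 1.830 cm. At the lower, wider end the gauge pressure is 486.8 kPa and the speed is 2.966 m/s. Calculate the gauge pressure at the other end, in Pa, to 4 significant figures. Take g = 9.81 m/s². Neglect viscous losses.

P₂ ≈ 248800 Pa

The volume flow rate is constant, so v₂ = (A₁/A₂)v₁ = (14.34/2.630)·2.966 = 16.17 m/s.
Bernoulli: P₁ + ½ρv₁² + ρg h₁ = P₂ + ½ρv₂² + ρg h₂, so P₂ = P₁ + ½ρ(v₁² − v₂²) − ρg(h₂ − h₁).
P₂ = 486800 + ½·807.1·(2.966² − 16.17²) − 807.1·9.81·(+17.18) = 486800 + (-102000) − (136000) = 248800 Pa.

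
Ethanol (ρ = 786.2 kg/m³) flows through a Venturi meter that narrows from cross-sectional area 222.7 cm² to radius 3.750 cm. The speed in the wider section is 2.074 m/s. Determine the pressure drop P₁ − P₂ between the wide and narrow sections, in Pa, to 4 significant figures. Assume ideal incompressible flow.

Mass conservation (A₁v₁ = A₂v₂) gives v₂ = 2.074 × 222.7/44.18 = 10.45 m/s.
Along the horizontal streamline, P + ½ρv² is constant.
P₁ − P₂ = ½·786.2·(10.45² − 2.074²) = ½·786.2·105.0 = 41280 Pa.

ΔP ≈ 41280 Pa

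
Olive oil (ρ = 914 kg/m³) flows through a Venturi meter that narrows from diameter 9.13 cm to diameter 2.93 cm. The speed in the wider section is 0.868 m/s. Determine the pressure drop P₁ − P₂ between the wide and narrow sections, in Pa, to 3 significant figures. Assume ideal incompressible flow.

ΔP ≈ 32100 Pa

The volume flow rate is constant, so v₂ = (A₁/A₂)v₁ = (65.5/6.74)·0.868 = 8.43 m/s.
The pipe is horizontal, so Bernoulli reduces to P₁ + ½ρv₁² = P₂ + ½ρv₂².
P₁ − P₂ = ½·914·(8.43² − 0.868²) = ½·914·70.3 = 32100 Pa.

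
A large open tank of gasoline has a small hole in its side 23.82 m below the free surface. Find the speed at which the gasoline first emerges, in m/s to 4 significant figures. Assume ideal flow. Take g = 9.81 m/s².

The surface is effectively still and both ends are open, so ½v² = gh and v = √(2·9.81·23.82) = 21.62 m/s.

v = 21.62 m/s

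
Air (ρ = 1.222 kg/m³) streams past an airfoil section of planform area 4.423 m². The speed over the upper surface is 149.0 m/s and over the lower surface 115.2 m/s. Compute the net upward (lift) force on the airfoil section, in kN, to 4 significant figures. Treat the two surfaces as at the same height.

F ≈ 24.13 kN

The faster flow above has the lower pressure; Bernoulli (same height) gives ΔP = ½ρ(v_up² − v_low²).
ΔP = ½·1.222·(149.0² − 115.2²) = 5456 Pa.
Lift = ΔP · A = 5456 × 4.423 = 24130 N.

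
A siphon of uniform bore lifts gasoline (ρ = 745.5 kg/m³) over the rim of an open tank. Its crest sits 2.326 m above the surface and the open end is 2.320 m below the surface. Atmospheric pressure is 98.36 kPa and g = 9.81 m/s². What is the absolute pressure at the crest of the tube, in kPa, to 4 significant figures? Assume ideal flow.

64.38 kPa

The outlet speed comes from Torricelli: v = √(2g·2.320) = 6.747 m/s.
With constant cross-section the crest speed equals v; applying Bernoulli from the surface up to the crest, P_top = P_atm − ½ρv² − ρg·h_top.
P_top = 98360 − ½·745.5·6.747² − 745.5·9.81·2.326 = 64380 Pa.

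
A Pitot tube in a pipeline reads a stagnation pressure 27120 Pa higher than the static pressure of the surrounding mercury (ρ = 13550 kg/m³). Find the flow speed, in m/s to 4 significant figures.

2.001 m/s

The dynamic pressure equals the rise in static pressure at the stagnation point: ΔP = ½ρv².
v = √(2ΔP/ρ) = √(2·27120/13550) = 2.001 m/s.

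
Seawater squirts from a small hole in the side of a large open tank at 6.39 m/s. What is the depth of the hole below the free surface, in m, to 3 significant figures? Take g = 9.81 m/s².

h ≈ 2.08 m

For a small hole in a large open tank, ½v² = gh, giving h = v²/(2g).
h = 6.39²/(2·9.81) = 40.8/19.62 = 2.08 m.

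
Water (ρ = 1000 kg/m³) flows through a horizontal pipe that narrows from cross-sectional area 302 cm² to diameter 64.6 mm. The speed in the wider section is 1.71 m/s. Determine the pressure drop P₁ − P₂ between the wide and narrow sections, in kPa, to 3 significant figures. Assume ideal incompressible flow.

The volume flow rate is constant, so v₂ = (A₁/A₂)v₁ = (302/32.8)·1.71 = 15.8 m/s.
The pipe is horizontal, so Bernoulli reduces to P₁ + ½ρv₁² = P₂ + ½ρv₂².
P₁ − P₂ = ½·1000·(15.8² − 1.71²) = ½·1000·245 = 123000 Pa.

123 kPa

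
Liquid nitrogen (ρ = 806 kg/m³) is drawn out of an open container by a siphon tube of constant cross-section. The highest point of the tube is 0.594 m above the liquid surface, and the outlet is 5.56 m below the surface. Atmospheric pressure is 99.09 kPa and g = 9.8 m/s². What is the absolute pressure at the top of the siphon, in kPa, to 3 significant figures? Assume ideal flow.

50.5 kPa

From the surface to the outlet (both open to atmosphere, surface at rest): v = √(2g·h_out) = √(2·9.8·5.56) = 10.4 m/s.
The bore is uniform, so the speed at the crest is the same v. Bernoulli surface→crest: P_atm = P_top + ½ρv² + ρg·h_top.
P_top = 99090 − ½·806·10.4² − 806·9.8·0.594 = 50500 Pa.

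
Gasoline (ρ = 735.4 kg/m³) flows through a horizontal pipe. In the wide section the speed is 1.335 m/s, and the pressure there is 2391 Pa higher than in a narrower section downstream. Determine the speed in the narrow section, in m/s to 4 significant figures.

Horizontal Bernoulli: P₁ + ½ρv₁² = P₂ + ½ρv₂², so v₂² = v₁² + 2(P₁ − P₂)/ρ.
v₂ = √(1.335² + 2·2391/735.4) = √(1.782 + 6.503) = 2.878 m/s.

v₂ = 2.878 m/s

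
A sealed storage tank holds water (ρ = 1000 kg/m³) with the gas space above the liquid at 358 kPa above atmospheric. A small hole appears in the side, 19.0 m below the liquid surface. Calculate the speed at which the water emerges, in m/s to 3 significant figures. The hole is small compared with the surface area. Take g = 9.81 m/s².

v ≈ 33.0 m/s

Take point 1 at the surface (v₁ ≈ 0) and point 2 at the hole (at atmospheric pressure). Bernoulli: P₁ + ρg h = P_atm + ½ρv₂².
With P₁ − P_atm = 358000 Pa, v₂ = √(2gh + 2ΔP/ρ) = √(2·9.81·19.0 + 2·358000/1000) = 33.0 m/s.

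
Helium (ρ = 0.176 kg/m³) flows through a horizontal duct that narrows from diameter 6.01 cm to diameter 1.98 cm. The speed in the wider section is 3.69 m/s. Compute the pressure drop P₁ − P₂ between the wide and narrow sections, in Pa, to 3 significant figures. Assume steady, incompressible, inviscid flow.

By continuity, v₂ = v₁·A₁/A₂ = 3.69·(28.4/3.08) = 34.0 m/s.
Along the horizontal streamline, P + ½ρv² is constant.
P₁ − P₂ = ½·0.176·(34.0² − 3.69²) = ½·0.176·1140 = 101 Pa.

ΔP ≈ 101 Pa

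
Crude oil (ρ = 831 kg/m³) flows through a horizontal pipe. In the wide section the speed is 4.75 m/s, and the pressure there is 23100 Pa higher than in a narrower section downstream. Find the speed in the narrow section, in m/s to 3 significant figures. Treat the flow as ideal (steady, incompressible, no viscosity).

v₂ ≈ 8.84 m/s

Along the level pipe P + ½ρv² is conserved, hence v₂² = v₁² + 2(P₁ − P₂)/ρ.
v₂ = √(4.75² + 2·23100/831) = √(22.6 + 55.6) = 8.84 m/s.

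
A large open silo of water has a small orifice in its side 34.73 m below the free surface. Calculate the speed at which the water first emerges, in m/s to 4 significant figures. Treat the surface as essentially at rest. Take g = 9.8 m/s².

Torricelli's result v = √(2gh) gives v = √(2·9.8·34.73) = 26.09 m/s.

v = 26.09 m/s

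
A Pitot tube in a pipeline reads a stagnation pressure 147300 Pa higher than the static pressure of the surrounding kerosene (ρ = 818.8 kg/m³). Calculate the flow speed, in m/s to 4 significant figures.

18.97 m/s

The dynamic pressure equals the rise in static pressure at the stagnation point: ΔP = ½ρv².
v = √(2ΔP/ρ) = √(2·147300/818.8) = 18.97 m/s.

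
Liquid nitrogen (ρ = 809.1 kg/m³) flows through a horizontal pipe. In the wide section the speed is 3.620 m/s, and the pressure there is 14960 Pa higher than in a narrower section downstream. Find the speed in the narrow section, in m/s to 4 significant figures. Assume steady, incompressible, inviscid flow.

Horizontal Bernoulli: P₁ + ½ρv₁² = P₂ + ½ρv₂², so v₂² = v₁² + 2(P₁ − P₂)/ρ.
v₂ = √(3.620² + 2·14960/809.1) = √(13.10 + 36.98) = 7.077 m/s.

v₂ ≈ 7.077 m/s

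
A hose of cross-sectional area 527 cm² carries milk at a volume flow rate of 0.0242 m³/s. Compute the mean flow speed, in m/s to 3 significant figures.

v ≈ 0.459 m/s

Q = 0.0242 m³/s = 0.0242 m³/s.
v = Q/A = 0.0242 / 0.0527 = 0.459 m/s.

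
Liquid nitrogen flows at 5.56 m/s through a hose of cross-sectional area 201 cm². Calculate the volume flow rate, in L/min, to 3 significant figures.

Q = 6710 L/min

Q = A·v = 0.0201 m² × 5.56 m/s = 0.112 m³/s.
Converting: 0.112 m³/s × 60000 = 6710 L/min.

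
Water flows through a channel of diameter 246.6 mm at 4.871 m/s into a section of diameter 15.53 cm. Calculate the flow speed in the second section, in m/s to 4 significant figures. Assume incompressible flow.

12.28 m/s

Continuity gives A₁v₁ = A₂v₂, so v₂ = (477.6 cm²)/(189.4 cm²) × 4.871 m/s = 12.28 m/s.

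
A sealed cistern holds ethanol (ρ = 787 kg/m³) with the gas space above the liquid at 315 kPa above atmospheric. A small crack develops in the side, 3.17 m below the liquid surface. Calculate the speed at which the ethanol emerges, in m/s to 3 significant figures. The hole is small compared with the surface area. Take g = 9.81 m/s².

29.4 m/s

Take point 1 at the surface (v₁ ≈ 0) and point 2 at the hole (at atmospheric pressure). Bernoulli: P₁ + ρg h = P_atm + ½ρv₂².
With P₁ − P_atm = 315000 Pa, v₂ = √(2gh + 2ΔP/ρ) = √(2·9.81·3.17 + 2·315000/787) = 29.4 m/s.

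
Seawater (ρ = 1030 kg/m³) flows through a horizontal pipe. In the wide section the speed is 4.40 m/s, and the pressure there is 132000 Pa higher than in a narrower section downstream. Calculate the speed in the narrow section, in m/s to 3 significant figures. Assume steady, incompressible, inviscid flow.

v₂ ≈ 16.6 m/s

Horizontal Bernoulli: P₁ + ½ρv₁² = P₂ + ½ρv₂², so v₂² = v₁² + 2(P₁ − P₂)/ρ.
v₂ = √(4.40² + 2·132000/1030) = √(19.4 + 256) = 16.6 m/s.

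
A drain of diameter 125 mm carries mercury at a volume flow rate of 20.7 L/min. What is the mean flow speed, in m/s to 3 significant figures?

Q = 20.7 L/min = 0.000345 m³/s.
v = Q/A = 0.000345 / 0.0123 = 0.0281 m/s.

0.0281 m/s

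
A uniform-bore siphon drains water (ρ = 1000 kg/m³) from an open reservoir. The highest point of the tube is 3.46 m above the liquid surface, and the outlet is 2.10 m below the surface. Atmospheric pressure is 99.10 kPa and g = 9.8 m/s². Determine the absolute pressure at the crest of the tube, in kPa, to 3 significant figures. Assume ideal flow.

From the surface to the outlet (both open to atmosphere, surface at rest): v = √(2g·h_out) = √(2·9.8·2.10) = 6.42 m/s.
Continuity keeps v the same throughout the tube; from surface to crest, P_atm + 0 = P_top + ½ρv² + ρg·h_top.
P_top = 99100 − ½·1000·6.42² − 1000·9.8·3.46 = 44600 Pa.

P_top ≈ 44.6 kPa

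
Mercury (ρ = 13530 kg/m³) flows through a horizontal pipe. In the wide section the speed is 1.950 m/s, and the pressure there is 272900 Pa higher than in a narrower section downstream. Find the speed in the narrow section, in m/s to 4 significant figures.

Horizontal Bernoulli: P₁ + ½ρv₁² = P₂ + ½ρv₂², so v₂² = v₁² + 2(P₁ − P₂)/ρ.
v₂ = √(1.950² + 2·272900/13530) = √(3.802 + 40.34) = 6.644 m/s.

v₂ = 6.644 m/s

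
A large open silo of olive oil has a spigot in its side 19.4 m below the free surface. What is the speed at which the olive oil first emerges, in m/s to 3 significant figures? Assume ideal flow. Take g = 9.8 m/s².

v ≈ 19.5 m/s

The surface is effectively still and both ends are open, so ½v² = gh and v = √(2·9.8·19.4) = 19.5 m/s.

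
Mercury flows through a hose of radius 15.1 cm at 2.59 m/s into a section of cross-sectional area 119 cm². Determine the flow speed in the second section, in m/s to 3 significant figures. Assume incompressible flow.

By continuity, v₂ = v₁·A₁/A₂ = 2.59·(716/119) = 15.6 m/s.

v₂ ≈ 15.6 m/s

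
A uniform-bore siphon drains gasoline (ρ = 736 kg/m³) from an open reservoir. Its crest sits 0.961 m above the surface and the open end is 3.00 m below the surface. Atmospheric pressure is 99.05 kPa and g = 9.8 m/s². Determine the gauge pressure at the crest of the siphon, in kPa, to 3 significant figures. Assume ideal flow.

P_gauge ≈ -28.6 kPa

The outlet speed comes from Torricelli: v = √(2g·3.00) = 7.67 m/s.
With constant cross-section the crest speed equals v; applying Bernoulli from the surface up to the crest, P_top = P_atm − ½ρv² − ρg·h_top.
P_top = 99050 − ½·736·7.67² − 736·9.8·0.961 = 70500 Pa. So P_gauge = P_top − P_atm = -28600 Pa.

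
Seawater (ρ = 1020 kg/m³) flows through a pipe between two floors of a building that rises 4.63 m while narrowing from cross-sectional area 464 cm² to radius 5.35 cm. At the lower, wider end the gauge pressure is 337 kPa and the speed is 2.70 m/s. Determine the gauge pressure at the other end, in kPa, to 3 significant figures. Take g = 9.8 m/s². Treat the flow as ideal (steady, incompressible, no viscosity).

P₂ ≈ 195 kPa

The volume flow rate is constant, so v₂ = (A₁/A₂)v₁ = (464/89.9)·2.70 = 13.9 m/s.
Applying Bernoulli between the two ends and solving for P₂: P₂ = P₁ + ½ρ(v₁² − v₂²) − ρgΔh.
P₂ = 337000 + ½·1020·(2.70² − 13.9²) − 1020·9.8·(+4.63) = 337000 + (-95300) − (46300) = 195000 Pa.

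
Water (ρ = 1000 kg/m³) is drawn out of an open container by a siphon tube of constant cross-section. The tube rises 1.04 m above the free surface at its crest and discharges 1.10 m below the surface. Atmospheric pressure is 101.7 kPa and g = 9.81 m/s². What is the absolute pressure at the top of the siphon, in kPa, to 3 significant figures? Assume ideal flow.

From the surface to the outlet (both open to atmosphere, surface at rest): v = √(2g·h_out) = √(2·9.81·1.10) = 4.65 m/s.
With constant cross-section the crest speed equals v; applying Bernoulli from the surface up to the crest, P_top = P_atm − ½ρv² − ρg·h_top.
P_top = 101700 − ½·1000·4.65² − 1000·9.81·1.04 = 80700 Pa.

80.7 kPa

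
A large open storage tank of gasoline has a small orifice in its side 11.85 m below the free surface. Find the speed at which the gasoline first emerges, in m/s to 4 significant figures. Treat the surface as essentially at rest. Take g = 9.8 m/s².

v ≈ 15.24 m/s

The surface is effectively still and both ends are open, so ½v² = gh and v = √(2·9.8·11.85) = 15.24 m/s.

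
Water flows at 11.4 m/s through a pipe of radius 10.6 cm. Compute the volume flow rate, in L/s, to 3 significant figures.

Q = A·v = 0.0353 m² × 11.4 m/s = 0.402 m³/s.
Converting: 0.402 m³/s × 1000 = 402 L/s.

402 L/s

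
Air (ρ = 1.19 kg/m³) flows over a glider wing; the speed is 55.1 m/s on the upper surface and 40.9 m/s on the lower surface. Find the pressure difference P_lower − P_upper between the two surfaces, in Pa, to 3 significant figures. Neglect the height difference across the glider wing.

With negligible Δh, P + ½ρv² is constant, so P_low − P_up = ½ρ(v_up² − v_low²).
ΔP = ½·1.19·(55.1² − 40.9²) = 811 Pa.

ΔP = 811 Pa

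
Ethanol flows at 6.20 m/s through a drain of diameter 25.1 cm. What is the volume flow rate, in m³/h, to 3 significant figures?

Q = 1100 m³/h

Q = A·v = 0.0495 m² × 6.20 m/s = 0.307 m³/s.
Converting: 0.307 m³/s × 3600 = 1100 m³/h.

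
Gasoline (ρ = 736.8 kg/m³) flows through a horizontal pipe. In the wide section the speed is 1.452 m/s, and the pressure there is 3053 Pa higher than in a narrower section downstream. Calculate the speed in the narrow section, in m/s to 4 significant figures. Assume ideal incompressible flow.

3.224 m/s

Horizontal Bernoulli: P₁ + ½ρv₁² = P₂ + ½ρv₂², so v₂² = v₁² + 2(P₁ − P₂)/ρ.
v₂ = √(1.452² + 2·3053/736.8) = √(2.108 + 8.287) = 3.224 m/s.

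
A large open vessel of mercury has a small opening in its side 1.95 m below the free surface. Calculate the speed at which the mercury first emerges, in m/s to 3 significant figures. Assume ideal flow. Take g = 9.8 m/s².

Bernoulli from surface to hole (P equal, v_surface ≈ 0): v = √(2gh) = √(2×9.8×1.95) = 6.18 m/s.

v ≈ 6.18 m/s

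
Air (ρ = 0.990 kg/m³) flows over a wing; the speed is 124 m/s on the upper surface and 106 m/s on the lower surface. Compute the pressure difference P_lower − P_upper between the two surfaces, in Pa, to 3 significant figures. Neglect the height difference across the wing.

Bernoulli (same height): P_lower − P_upper = ½ρ(v_upper² − v_lower²).
ΔP = ½·0.990·(124² − 106²) = 2050 Pa.

ΔP ≈ 2050 Pa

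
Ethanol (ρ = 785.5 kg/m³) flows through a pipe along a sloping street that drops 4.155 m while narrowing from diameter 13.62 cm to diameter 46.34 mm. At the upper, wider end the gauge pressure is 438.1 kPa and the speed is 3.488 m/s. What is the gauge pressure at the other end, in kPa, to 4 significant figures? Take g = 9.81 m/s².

The volume flow rate is constant, so v₂ = (A₁/A₂)v₁ = (145.7/16.87)·3.488 = 30.13 m/s.
Bernoulli: P₁ + ½ρv₁² + ρg h₁ = P₂ + ½ρv₂² + ρg h₂, so P₂ = P₁ + ½ρ(v₁² − v₂²) − ρg(h₂ − h₁).
P₂ = 438100 + ½·785.5·(3.488² − 30.13²) − 785.5·9.81·(−4.155) = 438100 + (-351800) − (-32020) = 118300 Pa.

118.3 kPa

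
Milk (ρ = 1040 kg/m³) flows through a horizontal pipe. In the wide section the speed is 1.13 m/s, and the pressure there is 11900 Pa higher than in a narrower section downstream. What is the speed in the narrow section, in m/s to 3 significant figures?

v₂ ≈ 4.92 m/s

With h₁ = h₂, rearranging Bernoulli gives v₂ = √(v₁² + 2ΔP/ρ).
v₂ = √(1.13² + 2·11900/1040) = √(1.28 + 22.9) = 4.92 m/s.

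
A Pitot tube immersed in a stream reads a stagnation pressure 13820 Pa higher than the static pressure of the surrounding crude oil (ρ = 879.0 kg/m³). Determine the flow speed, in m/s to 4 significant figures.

At the stagnation point the flow is brought to rest, so Bernoulli gives P_stag − P_static = ½ρv².
v = √(2ΔP/ρ) = √(2·13820/879.0) = 5.608 m/s.

v ≈ 5.608 m/s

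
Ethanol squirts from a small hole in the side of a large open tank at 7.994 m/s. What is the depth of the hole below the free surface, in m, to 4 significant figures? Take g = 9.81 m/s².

Torricelli: v = √(2gh), so h = v²/(2g).
h = 7.994²/(2·9.81) = 63.90/19.62 = 3.257 m.

3.257 m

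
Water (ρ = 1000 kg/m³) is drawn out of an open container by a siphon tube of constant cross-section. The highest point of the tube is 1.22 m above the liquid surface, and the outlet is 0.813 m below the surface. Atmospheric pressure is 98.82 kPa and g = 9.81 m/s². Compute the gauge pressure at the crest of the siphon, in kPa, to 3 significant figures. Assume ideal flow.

P_gauge = -19.9 kPa

From the surface to the outlet (both open to atmosphere, surface at rest): v = √(2g·h_out) = √(2·9.81·0.813) = 3.99 m/s.
With constant cross-section the crest speed equals v; applying Bernoulli from the surface up to the crest, P_top = P_atm − ½ρv² − ρg·h_top.
P_top = 98820 − ½·1000·3.99² − 1000·9.81·1.22 = 78900 Pa. So P_gauge = P_top − P_atm = -19900 Pa.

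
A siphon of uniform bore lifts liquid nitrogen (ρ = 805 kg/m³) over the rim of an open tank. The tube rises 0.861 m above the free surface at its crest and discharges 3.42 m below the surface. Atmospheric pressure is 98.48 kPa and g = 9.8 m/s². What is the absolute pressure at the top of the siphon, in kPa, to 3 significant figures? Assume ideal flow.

From the surface to the outlet (both open to atmosphere, surface at rest): v = √(2g·h_out) = √(2·9.8·3.42) = 8.19 m/s.
The bore is uniform, so the speed at the crest is the same v. Bernoulli surface→crest: P_atm = P_top + ½ρv² + ρg·h_top.
P_top = 98480 − ½·805·8.19² − 805·9.8·0.861 = 64700 Pa.

64.7 kPa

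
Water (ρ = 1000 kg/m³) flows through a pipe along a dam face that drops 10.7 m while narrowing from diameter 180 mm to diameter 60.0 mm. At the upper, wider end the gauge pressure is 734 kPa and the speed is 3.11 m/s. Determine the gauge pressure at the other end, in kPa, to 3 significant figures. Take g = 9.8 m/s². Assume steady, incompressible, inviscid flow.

By continuity, v₂ = v₁·A₁/A₂ = 3.11·(254/28.3) = 28.0 m/s.
Applying Bernoulli between the two ends and solving for P₂: P₂ = P₁ + ½ρ(v₁² − v₂²) − ρgΔh.
P₂ = 734000 + ½·1000·(3.11² − 28.0²) − 1000·9.8·(−10.7) = 734000 + (-387000) − (-105000) = 452000 Pa.

P₂ ≈ 452 kPa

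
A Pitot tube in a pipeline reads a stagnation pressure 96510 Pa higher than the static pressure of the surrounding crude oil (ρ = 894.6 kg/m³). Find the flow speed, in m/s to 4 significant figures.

14.69 m/s

At the stagnation point the flow is brought to rest, so Bernoulli gives P_stag − P_static = ½ρv².
v = √(2ΔP/ρ) = √(2·96510/894.6) = 14.69 m/s.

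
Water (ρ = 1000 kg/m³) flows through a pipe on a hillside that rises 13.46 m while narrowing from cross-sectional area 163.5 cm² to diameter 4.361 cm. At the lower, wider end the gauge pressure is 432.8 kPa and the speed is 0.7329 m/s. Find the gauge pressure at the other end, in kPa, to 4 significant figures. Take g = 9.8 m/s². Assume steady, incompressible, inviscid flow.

P₂ ≈ 269.0 kPa

The volume flow rate is constant, so v₂ = (A₁/A₂)v₁ = (163.5/14.94)·0.7329 = 8.022 m/s.
Applying Bernoulli between the two ends and solving for P₂: P₂ = P₁ + ½ρ(v₁² − v₂²) − ρgΔh.
P₂ = 432800 + ½·1000·(0.7329² − 8.022²) − 1000·9.8·(+13.46) = 432800 + (-31910) − (131900) = 269000 Pa.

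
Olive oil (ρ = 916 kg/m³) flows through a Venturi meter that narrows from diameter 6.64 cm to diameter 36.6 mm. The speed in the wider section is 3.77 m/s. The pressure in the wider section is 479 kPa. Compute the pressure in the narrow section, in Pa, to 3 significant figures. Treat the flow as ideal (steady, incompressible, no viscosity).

Mass conservation (A₁v₁ = A₂v₂) gives v₂ = 3.77 × 34.6/10.5 = 12.4 m/s.
Bernoulli (h₁ = h₂): P₁ − P₂ = ½ρ(v₂² − v₁²).
P₂ = P₁ − ½ρ(v₂² − v₁²) = 479000 − ½·916·(12.4² − 3.77²) = 479000 − 64000 = 415000 Pa.

P₂ ≈ 415000 Pa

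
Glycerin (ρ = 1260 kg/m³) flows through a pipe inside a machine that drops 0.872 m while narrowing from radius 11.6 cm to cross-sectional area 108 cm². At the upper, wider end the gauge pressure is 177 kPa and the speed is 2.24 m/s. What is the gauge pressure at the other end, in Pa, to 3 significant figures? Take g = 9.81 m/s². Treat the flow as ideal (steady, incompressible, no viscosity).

P₂ ≈ 143000 Pa

Continuity gives A₁v₁ = A₂v₂, so v₂ = (423 cm²)/(108 cm²) × 2.24 m/s = 8.77 m/s.
Bernoulli: P₁ + ½ρv₁² + ρg h₁ = P₂ + ½ρv₂² + ρg h₂, so P₂ = P₁ + ½ρ(v₁² − v₂²) − ρg(h₂ − h₁).
P₂ = 177000 + ½·1260·(2.24² − 8.77²) − 1260·9.81·(−0.872) = 177000 + (-45300) − (-10800) = 143000 Pa.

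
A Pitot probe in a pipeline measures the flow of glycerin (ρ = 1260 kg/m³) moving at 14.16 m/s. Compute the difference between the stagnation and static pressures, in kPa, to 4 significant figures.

ΔP = 126.3 kPa

The dynamic pressure equals the rise in static pressure at the stagnation point: ΔP = ½ρv².
ΔP = ½·1260·14.16² = 126300 Pa.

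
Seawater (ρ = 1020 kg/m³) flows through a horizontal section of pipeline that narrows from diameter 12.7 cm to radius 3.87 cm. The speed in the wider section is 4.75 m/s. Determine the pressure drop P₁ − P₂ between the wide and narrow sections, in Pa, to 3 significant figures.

Continuity gives A₁v₁ = A₂v₂, so v₂ = (127 cm²)/(47.1 cm²) × 4.75 m/s = 12.8 m/s.
The pipe is horizontal, so Bernoulli reduces to P₁ + ½ρv₁² = P₂ + ½ρv₂².
P₁ − P₂ = ½·1020·(12.8² − 4.75²) = ½·1020·141 = 71900 Pa.

ΔP ≈ 71900 Pa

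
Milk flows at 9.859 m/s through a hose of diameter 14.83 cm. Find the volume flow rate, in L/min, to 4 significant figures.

10220 L/min

Q = A·v = 0.01727 m² × 9.859 m/s = 0.1703 m³/s.
Converting: 0.1703 m³/s × 60000 = 10220 L/min.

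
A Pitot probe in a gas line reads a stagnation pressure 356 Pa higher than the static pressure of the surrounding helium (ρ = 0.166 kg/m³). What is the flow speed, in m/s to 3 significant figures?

65.5 m/s

At the stagnation point the flow is brought to rest, so Bernoulli gives P_stag − P_static = ½ρv².
v = √(2ΔP/ρ) = √(2·356/0.166) = 65.5 m/s.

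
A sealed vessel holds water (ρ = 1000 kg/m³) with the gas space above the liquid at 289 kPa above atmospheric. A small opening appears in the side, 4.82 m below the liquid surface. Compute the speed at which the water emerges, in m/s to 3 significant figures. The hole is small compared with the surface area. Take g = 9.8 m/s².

Take point 1 at the surface (v₁ ≈ 0) and point 2 at the hole (at atmospheric pressure). Bernoulli: P₁ + ρg h = P_atm + ½ρv₂².
With P₁ − P_atm = 289000 Pa, v₂ = √(2gh + 2ΔP/ρ) = √(2·9.8·4.82 + 2·289000/1000) = 25.9 m/s.

v ≈ 25.9 m/s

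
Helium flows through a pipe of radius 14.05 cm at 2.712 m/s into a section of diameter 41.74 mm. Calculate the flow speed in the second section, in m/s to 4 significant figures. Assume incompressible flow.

Continuity gives A₁v₁ = A₂v₂, so v₂ = (620.2 cm²)/(13.68 cm²) × 2.712 m/s = 122.9 m/s.

v₂ ≈ 122.9 m/s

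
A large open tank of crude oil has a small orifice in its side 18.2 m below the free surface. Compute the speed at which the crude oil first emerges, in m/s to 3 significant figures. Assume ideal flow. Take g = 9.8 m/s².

v ≈ 18.9 m/s

The surface is effectively still and both ends are open, so ½v² = gh and v = √(2·9.8·18.2) = 18.9 m/s.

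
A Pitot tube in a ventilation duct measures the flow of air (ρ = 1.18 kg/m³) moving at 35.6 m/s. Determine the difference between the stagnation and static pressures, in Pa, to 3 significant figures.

748 Pa

Bernoulli between the free stream and the stagnation point: ½ρv² = P_stag − P_static.
ΔP = ½·1.18·35.6² = 748 Pa.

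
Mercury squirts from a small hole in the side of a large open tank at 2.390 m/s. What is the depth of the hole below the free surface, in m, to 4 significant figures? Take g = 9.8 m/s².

Torricelli: v = √(2gh), so h = v²/(2g).
h = 2.390²/(2·9.8) = 5.712/19.60 = 0.2914 m.

h = 0.2914 m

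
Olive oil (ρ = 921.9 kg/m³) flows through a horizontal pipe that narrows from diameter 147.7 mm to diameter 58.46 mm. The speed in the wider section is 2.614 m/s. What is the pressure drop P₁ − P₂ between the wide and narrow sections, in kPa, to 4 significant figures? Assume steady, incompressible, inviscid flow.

ΔP ≈ 125.2 kPa

Mass conservation (A₁v₁ = A₂v₂) gives v₂ = 2.614 × 171.3/26.84 = 16.69 m/s.
The pipe is horizontal, so Bernoulli reduces to P₁ + ½ρv₁² = P₂ + ½ρv₂².
P₁ − P₂ = ½·921.9·(16.69² − 2.614²) = ½·921.9·271.6 = 125200 Pa.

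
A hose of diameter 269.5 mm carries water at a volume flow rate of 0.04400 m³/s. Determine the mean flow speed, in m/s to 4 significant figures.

Q = 0.04400 m³/s = 0.04400 m³/s.
v = Q/A = 0.04400 / 0.05704 = 0.7713 m/s.

v = 0.7713 m/s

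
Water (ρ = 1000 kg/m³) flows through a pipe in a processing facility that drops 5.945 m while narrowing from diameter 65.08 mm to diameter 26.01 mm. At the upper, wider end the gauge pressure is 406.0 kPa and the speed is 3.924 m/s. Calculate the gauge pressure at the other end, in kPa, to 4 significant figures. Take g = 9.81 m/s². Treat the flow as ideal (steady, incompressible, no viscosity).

170.3 kPa

Continuity gives A₁v₁ = A₂v₂, so v₂ = (33.26 cm²)/(5.313 cm²) × 3.924 m/s = 24.57 m/s.
Applying Bernoulli between the two ends and solving for P₂: P₂ = P₁ + ½ρ(v₁² − v₂²) − ρgΔh.
P₂ = 406000 + ½·1000·(3.924² − 24.57²) − 1000·9.81·(−5.945) = 406000 + (-294100) − (-58320) = 170300 Pa.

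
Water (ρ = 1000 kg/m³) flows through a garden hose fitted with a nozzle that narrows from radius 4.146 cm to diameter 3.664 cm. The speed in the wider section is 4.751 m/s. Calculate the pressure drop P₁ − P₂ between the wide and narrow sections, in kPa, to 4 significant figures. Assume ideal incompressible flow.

By continuity, v₂ = v₁·A₁/A₂ = 4.751·(54.00/10.54) = 24.33 m/s.
Bernoulli (h₁ = h₂): P₁ − P₂ = ½ρ(v₂² − v₁²).
P₁ − P₂ = ½·1000·(24.33² − 4.751²) = ½·1000·569.5 = 284800 Pa.

ΔP ≈ 284.8 kPa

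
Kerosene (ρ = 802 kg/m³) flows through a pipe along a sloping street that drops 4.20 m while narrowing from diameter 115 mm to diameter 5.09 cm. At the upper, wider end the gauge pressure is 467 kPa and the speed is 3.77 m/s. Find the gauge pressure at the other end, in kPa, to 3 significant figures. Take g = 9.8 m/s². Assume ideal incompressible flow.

By continuity, v₂ = v₁·A₁/A₂ = 3.77·(104/20.3) = 19.2 m/s.
Bernoulli: P₁ + ½ρv₁² + ρg h₁ = P₂ + ½ρv₂² + ρg h₂, so P₂ = P₁ + ½ρ(v₁² − v₂²) − ρg(h₂ − h₁).
P₂ = 467000 + ½·802·(3.77² − 19.2²) − 802·9.8·(−4.20) = 467000 + (-143000) − (-33000) = 357000 Pa.

P₂ = 357 kPa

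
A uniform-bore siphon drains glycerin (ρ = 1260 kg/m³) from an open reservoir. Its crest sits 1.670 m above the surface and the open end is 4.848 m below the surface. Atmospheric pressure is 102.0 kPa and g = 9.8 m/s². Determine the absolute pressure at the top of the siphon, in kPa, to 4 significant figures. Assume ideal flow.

P_top ≈ 21.52 kPa

The outlet speed comes from Torricelli: v = √(2g·4.848) = 9.748 m/s.
With constant cross-section the crest speed equals v; applying Bernoulli from the surface up to the crest, P_top = P_atm − ½ρv² − ρg·h_top.
P_top = 102000 − ½·1260·9.748² − 1260·9.8·1.670 = 21520 Pa.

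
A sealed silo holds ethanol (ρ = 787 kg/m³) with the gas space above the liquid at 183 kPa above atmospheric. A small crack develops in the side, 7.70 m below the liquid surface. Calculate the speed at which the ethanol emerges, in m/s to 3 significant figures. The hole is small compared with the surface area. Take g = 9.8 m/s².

v = 24.8 m/s

Take point 1 at the surface (v₁ ≈ 0) and point 2 at the hole (at atmospheric pressure). Bernoulli: P₁ + ρg h = P_atm + ½ρv₂².
With P₁ − P_atm = 183000 Pa, v₂ = √(2gh + 2ΔP/ρ) = √(2·9.8·7.70 + 2·183000/787) = 24.8 m/s.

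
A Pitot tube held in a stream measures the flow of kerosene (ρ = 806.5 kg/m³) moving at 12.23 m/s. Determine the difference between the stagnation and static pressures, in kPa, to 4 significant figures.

The dynamic pressure equals the rise in static pressure at the stagnation point: ΔP = ½ρv².
ΔP = ½·806.5·12.23² = 60320 Pa.

60.32 kPa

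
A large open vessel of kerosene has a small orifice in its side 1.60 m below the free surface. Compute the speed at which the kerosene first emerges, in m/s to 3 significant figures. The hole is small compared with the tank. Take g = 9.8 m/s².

Bernoulli from surface to hole (P equal, v_surface ≈ 0): v = √(2gh) = √(2×9.8×1.60) = 5.60 m/s.

5.60 m/s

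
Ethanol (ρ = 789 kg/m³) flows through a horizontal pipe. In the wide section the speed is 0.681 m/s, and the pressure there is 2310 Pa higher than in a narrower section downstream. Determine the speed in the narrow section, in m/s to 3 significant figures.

Along the level pipe P + ½ρv² is conserved, hence v₂² = v₁² + 2(P₁ − P₂)/ρ.
v₂ = √(0.681² + 2·2310/789) = √(0.464 + 5.86) = 2.51 m/s.

v₂ ≈ 2.51 m/s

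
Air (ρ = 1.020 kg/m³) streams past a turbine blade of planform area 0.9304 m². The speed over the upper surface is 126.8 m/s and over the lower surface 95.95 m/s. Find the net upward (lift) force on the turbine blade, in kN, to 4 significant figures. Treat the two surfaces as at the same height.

From P + ½ρv² = const at equal height, P_low − P_up = ½ρ(v_up² − v_low²).
ΔP = ½·1.020·(126.8² − 95.95²) = 3505 Pa.
Lift = ΔP · A = 3505 × 0.9304 = 3261 N.

F ≈ 3.261 kN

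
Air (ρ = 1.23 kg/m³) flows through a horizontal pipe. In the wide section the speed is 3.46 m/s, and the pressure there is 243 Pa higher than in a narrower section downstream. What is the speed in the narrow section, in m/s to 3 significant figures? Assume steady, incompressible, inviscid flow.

v₂ ≈ 20.2 m/s

Along the level pipe P + ½ρv² is conserved, hence v₂² = v₁² + 2(P₁ − P₂)/ρ.
v₂ = √(3.46² + 2·243/1.23) = √(12.0 + 395) = 20.2 m/s.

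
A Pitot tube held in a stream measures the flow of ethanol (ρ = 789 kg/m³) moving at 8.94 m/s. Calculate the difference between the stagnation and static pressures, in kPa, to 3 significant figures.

ΔP = 31.5 kPa

At the stagnation point the flow is brought to rest, so Bernoulli gives P_stag − P_static = ½ρv².
ΔP = ½·789·8.94² = 31500 Pa.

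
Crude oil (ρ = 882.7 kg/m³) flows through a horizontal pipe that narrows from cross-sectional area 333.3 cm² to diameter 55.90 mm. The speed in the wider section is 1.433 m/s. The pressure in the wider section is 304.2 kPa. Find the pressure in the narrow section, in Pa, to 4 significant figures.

P₂ ≈ 138000 Pa

Mass conservation (A₁v₁ = A₂v₂) gives v₂ = 1.433 × 333.3/24.54 = 19.46 m/s.
Bernoulli (h₁ = h₂): P₁ − P₂ = ½ρ(v₂² − v₁²).
P₂ = P₁ − ½ρ(v₂² − v₁²) = 304200 − ½·882.7·(19.46² − 1.433²) = 304200 − 166200 = 138000 Pa.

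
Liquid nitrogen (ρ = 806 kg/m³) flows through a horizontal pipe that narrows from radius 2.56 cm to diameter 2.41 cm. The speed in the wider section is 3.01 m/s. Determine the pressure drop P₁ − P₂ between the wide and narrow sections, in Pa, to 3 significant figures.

Continuity gives A₁v₁ = A₂v₂, so v₂ = (20.6 cm²)/(4.56 cm²) × 3.01 m/s = 13.6 m/s.
Along the horizontal streamline, P + ½ρv² is constant.
P₁ − P₂ = ½·806·(13.6² − 3.01²) = ½·806·176 = 70700 Pa.

ΔP ≈ 70700 Pa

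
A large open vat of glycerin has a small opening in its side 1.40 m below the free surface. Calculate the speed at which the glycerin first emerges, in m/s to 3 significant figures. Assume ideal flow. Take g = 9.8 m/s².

Torricelli's result v = √(2gh) gives v = √(2·9.8·1.40) = 5.24 m/s.

5.24 m/s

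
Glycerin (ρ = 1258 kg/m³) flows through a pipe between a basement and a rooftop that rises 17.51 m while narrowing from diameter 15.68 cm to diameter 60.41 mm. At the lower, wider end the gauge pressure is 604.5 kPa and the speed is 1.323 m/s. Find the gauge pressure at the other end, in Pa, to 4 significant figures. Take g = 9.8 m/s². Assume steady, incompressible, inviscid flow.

P₂ ≈ 339800 Pa

Mass conservation (A₁v₁ = A₂v₂) gives v₂ = 1.323 × 193.1/28.66 = 8.913 m/s.
Energy conservation along the streamline gives P₂ = P₁ − ½ρ(v₂² − v₁²) − ρg(h₂ − h₁).
P₂ = 604500 + ½·1258·(1.323² − 8.913²) − 1258·9.8·(+17.51) = 604500 + (-48870) − (215900) = 339800 Pa.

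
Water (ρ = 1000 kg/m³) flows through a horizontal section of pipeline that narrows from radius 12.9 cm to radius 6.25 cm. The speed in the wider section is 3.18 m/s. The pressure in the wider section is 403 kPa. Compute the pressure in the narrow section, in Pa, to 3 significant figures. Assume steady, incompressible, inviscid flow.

P₂ = 316000 Pa

Mass conservation (A₁v₁ = A₂v₂) gives v₂ = 3.18 × 523/123 = 13.5 m/s.
With no height change, Bernoulli's equation is P₁ + ½ρv₁² = P₂ + ½ρv₂².
P₂ = P₁ − ½ρ(v₂² − v₁²) = 403000 − ½·1000·(13.5² − 3.18²) = 403000 − 86700 = 316000 Pa.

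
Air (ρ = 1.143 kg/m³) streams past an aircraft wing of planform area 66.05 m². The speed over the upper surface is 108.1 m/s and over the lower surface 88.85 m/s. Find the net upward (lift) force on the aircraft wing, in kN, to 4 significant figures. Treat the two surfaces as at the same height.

143.1 kN

With equal heights on the two surfaces, Bernoulli gives P_lower − P_upper = ½ρ(v_upper² − v_lower²).
ΔP = ½·1.143·(108.1² − 88.85²) = 2167 Pa.
Lift = ΔP · A = 2167 × 66.05 = 143100 N.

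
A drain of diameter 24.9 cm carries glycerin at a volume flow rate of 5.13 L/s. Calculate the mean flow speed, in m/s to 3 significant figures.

Q = 5.13 L/s = 0.00513 m³/s.
v = Q/A = 0.00513 / 0.0487 = 0.105 m/s.

v ≈ 0.105 m/s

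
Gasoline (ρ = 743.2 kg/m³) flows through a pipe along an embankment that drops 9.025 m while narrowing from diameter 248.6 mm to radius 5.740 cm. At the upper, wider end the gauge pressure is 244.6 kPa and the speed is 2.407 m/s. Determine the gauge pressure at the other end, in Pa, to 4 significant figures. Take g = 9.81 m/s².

265200 Pa

Mass conservation (A₁v₁ = A₂v₂) gives v₂ = 2.407 × 485.4/103.5 = 11.29 m/s.
Applying Bernoulli between the two ends and solving for P₂: P₂ = P₁ + ½ρ(v₁² − v₂²) − ρgΔh.
P₂ = 244600 + ½·743.2·(2.407² − 11.29²) − 743.2·9.81·(−9.025) = 244600 + (-45190) − (-65800) = 265200 Pa.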